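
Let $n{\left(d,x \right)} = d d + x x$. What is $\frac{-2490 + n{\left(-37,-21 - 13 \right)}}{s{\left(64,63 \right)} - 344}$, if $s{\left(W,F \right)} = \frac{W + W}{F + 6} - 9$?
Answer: $- \frac{2415}{24229} \approx -0.099674$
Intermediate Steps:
$n{\left(d,x \right)} = d^{2} + x^{2}$
$s{\left(W,F \right)} = -9 + \frac{2 W}{6 + F}$ ($s{\left(W,F \right)} = \frac{2 W}{6 + F} - 9 = -9 + \frac{2 W}{6 + F}$)
$\frac{-2490 + n{\left(-37,-21 - 13 \right)}}{s{\left(64,63 \right)} - 344} = \frac{-2490 + \left(\left(-37\right)^{2} + \left(-21 - 13\right)^{2}\right)}{\frac{-54 - 567 + 2 \cdot 64}{6 + 63} - 344} = \frac{-2490 + \left(1369 + \left(-21 - 13\right)^{2}\right)}{\frac{-54 - 567 + 128}{69} - 344} = \frac{-2490 + \left(1369 + \left(-34\right)^{2}\right)}{\frac{1}{69} \left(-493\right) - 344} = \frac{-2490 + \left(1369 + 1156\right)}{- \frac{493}{69} - 344} = \frac{-2490 + 2525}{- \frac{24229}{69}} = 35 \left(- \frac{69}{24229}\right) = - \frac{2415}{24229}$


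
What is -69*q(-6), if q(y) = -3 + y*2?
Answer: 1035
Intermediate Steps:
q(y) = -3 + 2*y
-69*q(-6) = -69*(-3 + 2*(-6)) = -69*(-3 - 12) = -69*(-15) = 1035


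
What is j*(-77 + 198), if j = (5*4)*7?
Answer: 16940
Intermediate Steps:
j = 140 (j = 20*7 = 140)
j*(-77 + 198) = 140*(-77 + 198) = 140*121 = 16940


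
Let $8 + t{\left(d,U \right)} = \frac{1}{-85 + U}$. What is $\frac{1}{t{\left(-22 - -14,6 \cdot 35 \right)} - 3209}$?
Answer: $- \frac{125}{402124} \approx -0.00031085$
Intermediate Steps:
$t{\left(d,U \right)} = -8 + \frac{1}{-85 + U}$
$\frac{1}{t{\left(-22 - -14,6 \cdot 35 \right)} - 3209} = \frac{1}{\frac{681 - 8 \cdot 6 \cdot 35}{-85 + 6 \cdot 35} - 3209} = \frac{1}{\frac{681 - 1680}{-85 + 210} - 3209} = \frac{1}{\frac{681 - 1680}{125} - 3209} = \frac{1}{\frac{1}{125} \left(-999\right) - 3209} = \frac{1}{- \frac{999}{125} - 3209} = \frac{1}{- \frac{402124}{125}} = - \frac{125}{402124}$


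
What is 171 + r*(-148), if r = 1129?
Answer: -166921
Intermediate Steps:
171 + r*(-148) = 171 + 1129*(-148) = 171 - 167092 = -166921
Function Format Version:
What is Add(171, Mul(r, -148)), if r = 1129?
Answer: -166921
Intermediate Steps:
Add(171, Mul(r, -148)) = Add(171, Mul(1129, -148)) = Add(171, -167092) = -166921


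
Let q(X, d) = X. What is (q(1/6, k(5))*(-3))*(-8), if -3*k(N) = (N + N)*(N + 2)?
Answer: 4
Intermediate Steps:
k(N) = -2*N*(2 + N)/3 (k(N) = -(N + N)*(N + 2)/3 = -2*N*(2 + N)/3)
(q(1/6, k(5))*(-3))*(-8) = (-3/6)*(-8) = ((⅙)*(-3))*(-8) = -½*(-8) = 4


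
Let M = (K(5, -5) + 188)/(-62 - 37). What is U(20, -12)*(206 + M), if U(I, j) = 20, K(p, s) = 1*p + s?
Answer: 404120/99 ≈ 4082.0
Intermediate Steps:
K(p, s) = p + s
M = -188/99 (M = ((5 - 5) + 188)/(-62 - 37) = (0 + 188)/(-99) = 188*(-1/99) = -188/99 ≈ -1.8990)
U(20, -12)*(206 + M) = 20*(206 - 188/99) = 20*(20206/99) = 404120/99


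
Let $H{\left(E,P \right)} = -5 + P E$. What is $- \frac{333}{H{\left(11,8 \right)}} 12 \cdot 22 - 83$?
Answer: $- \frac{94801}{83} \approx -1142.2$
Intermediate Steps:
$H{\left(E,P \right)} = -5 + E P$
$- \frac{333}{H{\left(11,8 \right)}} 12 \cdot 22 - 83 = - \frac{333}{-5 + 11 \cdot 8} \cdot 12 \cdot 22 - 83 = - \frac{333}{-5 + 88} \cdot 264 - 83 = - \frac{333}{83} \cdot 264 - 83 = \left(-333\right) \frac{1}{83} \cdot 264 - 83 = \left(- \frac{333}{83}\right) 264 - 83 = - \frac{87912}{83} - 83 = - \frac{94801}{83}$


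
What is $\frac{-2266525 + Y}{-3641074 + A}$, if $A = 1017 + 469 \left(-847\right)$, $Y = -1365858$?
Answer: $\frac{3632383}{4037300} \approx 0.89971$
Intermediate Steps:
$A = -396226$ ($A = 1017 - 397243 = -396226$)
$\frac{-2266525 + Y}{-3641074 + A} = \frac{-2266525 - 1365858}{-3641074 - 396226} = - \frac{3632383}{-4037300} = \left(-3632383\right) \left(- \frac{1}{4037300}\right) = \frac{3632383}{4037300}$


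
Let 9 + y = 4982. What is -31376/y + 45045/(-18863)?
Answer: -62758021/7215823 ≈ -8.6973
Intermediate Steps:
y = 4973 (y = -9 + 4982 = 4973)
-31376/y + 45045/(-18863) = -31376/4973 + 45045/(-18863) = -31376*1/4973 + 45045*(-1/18863) = -31376/4973 - 3465/1451 = -62758021/7215823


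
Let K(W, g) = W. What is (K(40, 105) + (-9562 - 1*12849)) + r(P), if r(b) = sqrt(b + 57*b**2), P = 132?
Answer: -22371 + 10*sqrt(9933) ≈ -21374.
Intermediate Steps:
(K(40, 105) + (-9562 - 1*12849)) + r(P) = (40 + (-9562 - 1*12849)) + sqrt(132*(1 + 57*132)) = (40 + (-9562 - 12849)) + sqrt(132*(1 + 7524)) = (40 - 22411) + sqrt(132*7525) = -22371 + sqrt(993300) = -22371 + 10*sqrt(9933)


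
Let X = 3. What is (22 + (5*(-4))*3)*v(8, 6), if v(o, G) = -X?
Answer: 114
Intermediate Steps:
v(o, G) = -3 (v(o, G) = -1*3 = -3)
(22 + (5*(-4))*3)*v(8, 6) = (22 + (5*(-4))*3)*(-3) = (22 - 20*3)*(-3) = (22 - 60)*(-3) = -38*(-3) = 114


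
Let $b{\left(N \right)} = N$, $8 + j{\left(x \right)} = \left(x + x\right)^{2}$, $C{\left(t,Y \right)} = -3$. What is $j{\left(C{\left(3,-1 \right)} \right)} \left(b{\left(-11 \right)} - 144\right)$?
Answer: $-4340$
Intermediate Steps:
$j{\left(x \right)} = -8 + 4 x^{2}$ ($j{\left(x \right)} = -8 + \left(x + x\right)^{2} = -8 + \left(2 x\right)^{2} = -8 + 4 x^{2}$)
$j{\left(C{\left(3,-1 \right)} \right)} \left(b{\left(-11 \right)} - 144\right) = \left(-8 + 4 \left(-3\right)^{2}\right) \left(-11 - 144\right) = \left(-8 + 4 \cdot 9\right) \left(-155\right) = \left(-8 + 36\right) \left(-155\right) = 28 \left(-155\right) = -4340$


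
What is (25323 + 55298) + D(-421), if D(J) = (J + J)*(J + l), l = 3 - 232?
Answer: 627921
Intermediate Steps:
l = -229
D(J) = 2*J*(-229 + J) (D(J) = (J + J)*(J - 229) = (2*J)*(-229 + J) = 2*J*(-229 + J))
(25323 + 55298) + D(-421) = (25323 + 55298) + 2*(-421)*(-229 - 421) = 80621 + 2*(-421)*(-650) = 80621 + 547300 = 627921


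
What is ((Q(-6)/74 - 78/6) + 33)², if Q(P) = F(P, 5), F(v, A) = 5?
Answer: 2205225/5476 ≈ 402.71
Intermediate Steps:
Q(P) = 5
((Q(-6)/74 - 78/6) + 33)² = ((5/74 - 78/6) + 33)² = ((5*(1/74) - 78*⅙) + 33)² = ((5/74 - 13) + 33)² = (-957/74 + 33)² = (1485/74)² = 2205225/5476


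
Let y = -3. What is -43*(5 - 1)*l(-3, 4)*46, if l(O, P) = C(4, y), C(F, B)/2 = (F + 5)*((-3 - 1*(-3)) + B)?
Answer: 427248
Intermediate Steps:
C(F, B) = 2*B*(5 + F) (C(F, B) = 2*((F + 5)*((-3 - 1*(-3)) + B)) = 2*((5 + F)*((-3 + 3) + B)) = 2*((5 + F)*(0 + B)) = 2*((5 + F)*B) = 2*(B*(5 + F)) = 2*B*(5 + F))
l(O, P) = -54 (l(O, P) = 2*(-3)*(5 + 4) = 2*(-3)*9 = -54)
-43*(5 - 1)*l(-3, 4)*46 = -43*(5 - 1)*(-54)*46 = -172*(-54)*46 = -43*(-216)*46 = 9288*46 = 427248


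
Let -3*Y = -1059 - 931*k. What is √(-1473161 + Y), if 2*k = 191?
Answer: I*√51954162/6 ≈ 1201.3*I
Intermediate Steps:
k = 191/2 (k = (½)*191 = 191/2 ≈ 95.500)
Y = 179939/6 (Y = -(-1059 - 931*191/2)/3 = -(-1059 - 177821/2)/3 = -⅓*(-179939/2) = 179939/6 ≈ 29990.)
√(-1473161 + Y) = √(-1473161 + 179939/6) = √(-8659027/6) = I*√51954162/6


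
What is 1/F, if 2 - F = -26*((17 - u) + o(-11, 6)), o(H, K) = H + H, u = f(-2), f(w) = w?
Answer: -1/76 ≈ -0.013158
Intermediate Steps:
u = -2
o(H, K) = 2*H
F = -76 (F = 2 - (-26)*((17 - 1*(-2)) + 2*(-11)) = 2 - (-26)*((17 + 2) - 22) = 2 - (-26)*(19 - 22) = 2 - (-26)*(-3) = 2 - 1*78 = 2 - 78 = -76)
1/F = 1/(-76) = -1/76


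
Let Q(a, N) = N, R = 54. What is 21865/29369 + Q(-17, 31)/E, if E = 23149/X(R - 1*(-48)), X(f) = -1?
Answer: 505242446/679862981 ≈ 0.74315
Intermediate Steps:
E = -23149 (E = 23149/(-1) = 23149*(-1) = -23149)
21865/29369 + Q(-17, 31)/E = 21865/29369 + 31/(-23149) = 21865*(1/29369) + 31*(-1/23149) = 21865/29369 - 31/23149 = 505242446/679862981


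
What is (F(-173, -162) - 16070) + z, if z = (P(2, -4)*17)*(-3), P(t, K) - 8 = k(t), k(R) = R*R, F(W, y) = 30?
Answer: -16652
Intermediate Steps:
k(R) = R**2
P(t, K) = 8 + t**2
z = -612 (z = ((8 + 2**2)*17)*(-3) = ((8 + 4)*17)*(-3) = (12*17)*(-3) = 204*(-3) = -612)
(F(-173, -162) - 16070) + z = (30 - 16070) - 612 = -16040 - 612 = -16652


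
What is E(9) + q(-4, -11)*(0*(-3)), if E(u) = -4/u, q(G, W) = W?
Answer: -4/9 ≈ -0.44444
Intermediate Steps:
E(9) + q(-4, -11)*(0*(-3)) = -4/9 - 0*(-3) = -4*1/9 - 11*0 = -4/9 + 0 = -4/9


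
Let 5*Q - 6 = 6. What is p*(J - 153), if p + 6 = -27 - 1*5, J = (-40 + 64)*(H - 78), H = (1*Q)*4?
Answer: 340974/5 ≈ 68195.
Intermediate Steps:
Q = 12/5 (Q = 6/5 + (⅕)*6 = 6/5 + 6/5 = 12/5 ≈ 2.4000)
H = 48/5 (H = (1*(12/5))*4 = (12/5)*4 = 48/5 ≈ 9.6000)
J = -8208/5 (J = (-40 + 64)*(48/5 - 78) = 24*(-342/5) = -8208/5 ≈ -1641.6)
p = -38 (p = -6 + (-27 - 1*5) = -6 + (-27 - 5) = -6 - 32 = -38)
p*(J - 153) = -38*(-8208/5 - 153) = -38*(-8973/5) = 340974/5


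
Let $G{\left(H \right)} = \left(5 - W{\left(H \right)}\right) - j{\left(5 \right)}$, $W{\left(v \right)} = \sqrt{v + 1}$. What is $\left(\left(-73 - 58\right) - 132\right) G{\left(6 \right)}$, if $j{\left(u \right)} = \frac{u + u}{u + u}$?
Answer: $-1052 + 263 \sqrt{7} \approx -356.17$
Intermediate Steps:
$j{\left(u \right)} = 1$ ($j{\left(u \right)} = \frac{2 u}{2 u} = 2 u \frac{1}{2 u} = 1$)
$W{\left(v \right)} = \sqrt{1 + v}$
$G{\left(H \right)} = 4 - \sqrt{1 + H}$ ($G{\left(H \right)} = \left(5 - \sqrt{1 + H}\right) - 1 = 4 - \sqrt{1 + H}$)
$\left(\left(-73 - 58\right) - 132\right) G{\left(6 \right)} = \left(\left(-73 - 58\right) - 132\right) \left(4 - \sqrt{1 + 6}\right) = \left(-131 - 132\right) \left(4 - \sqrt{7}\right) = - 263 \left(4 - \sqrt{7}\right) = -1052 + 263 \sqrt{7}$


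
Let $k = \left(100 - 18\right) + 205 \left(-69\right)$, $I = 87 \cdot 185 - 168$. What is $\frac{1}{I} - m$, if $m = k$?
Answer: $\frac{223981402}{15927} \approx 14063.0$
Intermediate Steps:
$I = 15927$ ($I = 16095 - 168 = 15927$)
$k = -14063$ ($k = 82 - 14145 = -14063$)
$m = -14063$
$\frac{1}{I} - m = \frac{1}{15927} - -14063 = \frac{1}{15927} + 14063 = \frac{223981402}{15927}$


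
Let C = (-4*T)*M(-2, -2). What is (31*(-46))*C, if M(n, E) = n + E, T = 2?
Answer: -45632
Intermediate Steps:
M(n, E) = E + n
C = 32 (C = (-4*2)*(-2 - 2) = -8*(-4) = 32)
(31*(-46))*C = (31*(-46))*32 = -1426*32 = -45632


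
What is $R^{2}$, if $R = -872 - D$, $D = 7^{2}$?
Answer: $848241$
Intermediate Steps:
$D = 49$
$R = -921$ ($R = -872 - 49 = -921$)
$R^{2} = \left(-921\right)^{2} = 848241$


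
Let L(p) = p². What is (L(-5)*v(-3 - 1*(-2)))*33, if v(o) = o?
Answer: -825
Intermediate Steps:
(L(-5)*v(-3 - 1*(-2)))*33 = ((-5)²*(-3 - 1*(-2)))*33 = (25*(-3 + 2))*33 = (25*(-1))*33 = -25*33 = -825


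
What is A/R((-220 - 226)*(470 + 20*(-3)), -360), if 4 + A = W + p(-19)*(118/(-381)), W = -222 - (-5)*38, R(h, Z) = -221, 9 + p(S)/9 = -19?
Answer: -5340/28067 ≈ -0.19026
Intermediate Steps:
p(S) = -252 (p(S) = -81 + 9*(-19) = -81 - 171 = -252)
W = -32 (W = -222 - 1*(-190) = -222 + 190 = -32)
A = 5340/127 (A = -4 + (-32 - 29736/(-381)) = -4 + (-32 - 29736*(-1)/381) = -4 + (-32 - 252*(-118/381)) = -4 + (-32 + 9912/127) = -4 + 5848/127 = 5340/127 ≈ 42.047)
A/R((-220 - 226)*(470 + 20*(-3)), -360) = (5340/127)/(-221) = (5340/127)*(-1/221) = -5340/28067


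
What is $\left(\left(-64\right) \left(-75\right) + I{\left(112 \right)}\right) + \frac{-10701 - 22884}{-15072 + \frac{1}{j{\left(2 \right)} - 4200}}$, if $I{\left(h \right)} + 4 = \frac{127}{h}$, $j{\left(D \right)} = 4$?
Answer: $\frac{33994442568447}{7083116656} \approx 4799.4$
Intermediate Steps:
$I{\left(h \right)} = -4 + \frac{127}{h}$
$\left(\left(-64\right) \left(-75\right) + I{\left(112 \right)}\right) + \frac{-10701 - 22884}{-15072 + \frac{1}{j{\left(2 \right)} - 4200}} = \left(\left(-64\right) \left(-75\right) - \left(4 - \frac{127}{112}\right)\right) + \frac{-10701 - 22884}{-15072 + \frac{1}{4 - 4200}} = \left(4800 + \left(-4 + 127 \cdot \frac{1}{112}\right)\right) - \frac{33585}{-15072 + \frac{1}{-4196}} = \left(4800 + \left(-4 + \frac{127}{112}\right)\right) - \frac{33585}{-15072 - \frac{1}{4196}} = \left(4800 - \frac{321}{112}\right) - \frac{33585}{- \frac{63242113}{4196}} = \frac{537279}{112} - - \frac{140922660}{63242113} = \frac{537279}{112} + \frac{140922660}{63242113} = \frac{33994442568447}{7083116656}$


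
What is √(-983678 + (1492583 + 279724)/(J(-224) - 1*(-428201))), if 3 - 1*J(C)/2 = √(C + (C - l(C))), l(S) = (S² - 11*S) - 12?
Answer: √((-421216033039 + 3934712*I*√13269)/(428207 - 4*I*√13269)) ≈ 0.e-6 + 991.8*I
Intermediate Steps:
l(S) = -12 + S² - 11*S
J(C) = 6 - 2*√(12 - C² + 13*C) (J(C) = 6 - 2*√(C + (C - (-12 + C² - 11*C))) = 6 - 2*√(C + (C + (12 - C² + 11*C))) = 6 - 2*√(C + (12 - C² + 12*C)) = 6 - 2*√(12 - C² + 13*C))
√(-983678 + (1492583 + 279724)/(J(-224) - 1*(-428201))) = √(-983678 + (1492583 + 279724)/((6 - 2*√(12 - 1*(-224)² + 13*(-224))) - 1*(-428201))) = √(-983678 + 1772307/((6 - 2*√(12 - 1*50176 - 2912)) + 428201)) = √(-983678 + 1772307/((6 - 2*√(12 - 50176 - 2912)) + 428201)) = √(-983678 + 1772307/((6 - 4*I*√13269) + 428201)) = √(-983678 + 1772307/(428207 - 4*I*√13269))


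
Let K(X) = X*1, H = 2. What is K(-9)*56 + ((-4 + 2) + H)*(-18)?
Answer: -504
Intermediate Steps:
K(X) = X
K(-9)*56 + ((-4 + 2) + H)*(-18) = -9*56 + ((-4 + 2) + 2)*(-18) = -504 + (-2 + 2)*(-18) = -504 + 0*(-18) = -504 + 0 = -504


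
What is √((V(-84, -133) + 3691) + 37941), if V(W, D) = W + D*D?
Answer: √59237 ≈ 243.39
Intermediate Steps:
V(W, D) = W + D²
√((V(-84, -133) + 3691) + 37941) = √(((-84 + (-133)²) + 3691) + 37941) = √(((-84 + 17689) + 3691) + 37941) = √((17605 + 3691) + 37941) = √(21296 + 37941) = √59237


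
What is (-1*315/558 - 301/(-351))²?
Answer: 40666129/473584644 ≈ 0.085869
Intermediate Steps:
(-1*315/558 - 301/(-351))² = (-315*1/558 - 301*(-1/351))² = (-35/62 + 301/351)² = (6377/21762)² = 40666129/473584644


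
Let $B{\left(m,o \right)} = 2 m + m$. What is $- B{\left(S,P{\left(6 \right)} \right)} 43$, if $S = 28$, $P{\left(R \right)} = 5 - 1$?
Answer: $-3612$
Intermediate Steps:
$P{\left(R \right)} = 4$ ($P{\left(R \right)} = 5 - 1 = 4$)
$B{\left(m,o \right)} = 3 m$
$- B{\left(S,P{\left(6 \right)} \right)} 43 = - 3 \cdot 28 \cdot 43 = \left(-1\right) 84 \cdot 43 = \left(-84\right) 43 = -3612$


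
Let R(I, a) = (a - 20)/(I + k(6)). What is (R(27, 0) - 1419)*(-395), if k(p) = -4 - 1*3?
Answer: 560900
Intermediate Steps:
k(p) = -7 (k(p) = -4 - 3 = -7)
R(I, a) = (-20 + a)/(-7 + I) (R(I, a) = (a - 20)/(I - 7) = (-20 + a)/(-7 + I))
(R(27, 0) - 1419)*(-395) = ((-20 + 0)/(-7 + 27) - 1419)*(-395) = (-20/20 - 1419)*(-395) = ((1/20)*(-20) - 1419)*(-395) = (-1 - 1419)*(-395) = -1420*(-395) = 560900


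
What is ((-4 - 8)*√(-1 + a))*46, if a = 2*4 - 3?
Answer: -1104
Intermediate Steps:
a = 5 (a = 8 - 3 = 5)
((-4 - 8)*√(-1 + a))*46 = ((-4 - 8)*√(-1 + 5))*46 = -12*√4*46 = -12*2*46 = -24*46 = -1104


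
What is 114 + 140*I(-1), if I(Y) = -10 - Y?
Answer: -1146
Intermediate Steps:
114 + 140*I(-1) = 114 + 140*(-10 - 1*(-1)) = 114 + 140*(-10 + 1) = 114 + 140*(-9) = 114 - 1260 = -1146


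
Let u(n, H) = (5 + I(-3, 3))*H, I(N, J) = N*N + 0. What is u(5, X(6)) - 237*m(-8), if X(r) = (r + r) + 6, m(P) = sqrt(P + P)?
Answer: 252 - 948*I ≈ 252.0 - 948.0*I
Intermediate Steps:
I(N, J) = N**2 (I(N, J) = N**2 + 0 = N**2)
m(P) = sqrt(2)*sqrt(P) (m(P) = sqrt(2*P) = sqrt(2)*sqrt(P))
X(r) = 6 + 2*r (X(r) = 2*r + 6 = 6 + 2*r)
u(n, H) = 14*H (u(n, H) = (5 + (-3)**2)*H = (5 + 9)*H = 14*H)
u(5, X(6)) - 237*m(-8) = 14*(6 + 2*6) - 237*sqrt(2)*sqrt(-8) = 14*(6 + 12) - 237*sqrt(2)*2*I*sqrt(2) = 14*18 - 948*I = 252 - 948*I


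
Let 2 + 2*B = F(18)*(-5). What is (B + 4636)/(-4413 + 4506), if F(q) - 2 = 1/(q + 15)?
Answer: 305575/6138 ≈ 49.784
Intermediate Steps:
F(q) = 2 + 1/(15 + q) (F(q) = 2 + 1/(q + 15) = 2 + 1/(15 + q))
B = -401/66 (B = -1 + (((31 + 2*18)/(15 + 18))*(-5))/2 = -1 + (((31 + 36)/33)*(-5))/2 = -1 + (((1/33)*67)*(-5))/2 = -1 + ((67/33)*(-5))/2 = -1 + (1/2)*(-335/33) = -1 - 335/66 = -401/66 ≈ -6.0758)
(B + 4636)/(-4413 + 4506) = (-401/66 + 4636)/(-4413 + 4506) = (305575/66)/93 = (305575/66)*(1/93) = 305575/6138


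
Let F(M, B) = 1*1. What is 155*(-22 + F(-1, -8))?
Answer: -3255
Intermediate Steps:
F(M, B) = 1
155*(-22 + F(-1, -8)) = 155*(-22 + 1) = 155*(-21) = -3255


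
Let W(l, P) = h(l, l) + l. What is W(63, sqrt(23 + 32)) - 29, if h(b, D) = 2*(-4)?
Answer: 26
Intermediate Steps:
h(b, D) = -8
W(l, P) = -8 + l
W(63, sqrt(23 + 32)) - 29 = (-8 + 63) - 29 = 55 - 29 = 26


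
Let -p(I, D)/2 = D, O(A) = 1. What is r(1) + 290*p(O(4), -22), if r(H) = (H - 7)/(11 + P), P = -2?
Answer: 38278/3 ≈ 12759.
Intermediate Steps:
r(H) = -7/9 + H/9 (r(H) = (H - 7)/(11 - 2) = (-7 + H)/9 = (-7 + H)*(⅑) = -7/9 + H/9)
p(I, D) = -2*D
r(1) + 290*p(O(4), -22) = (-7/9 + (⅑)*1) + 290*(-2*(-22)) = (-7/9 + ⅑) + 290*44 = -⅔ + 12760 = 38278/3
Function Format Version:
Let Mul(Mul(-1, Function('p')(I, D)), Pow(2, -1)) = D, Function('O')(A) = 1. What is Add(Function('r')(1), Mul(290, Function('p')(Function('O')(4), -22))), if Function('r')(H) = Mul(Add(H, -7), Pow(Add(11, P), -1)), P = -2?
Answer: Rational(38278, 3) ≈ 12759.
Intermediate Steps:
Function('r')(H) = Add(Rational(-7, 9), Mul(Rational(1, 9), H)) (Function('r')(H) = Mul(Add(H, -7), Pow(Add(11, -2), -1)) = Mul(Add(-7, H), Pow(9, -1)) = Mul(Add(-7, H), Rational(1, 9)) = Add(Rational(-7, 9), Mul(Rational(1, 9), H)))
Function('p')(I, D) = Mul(-2, D)
Add(Function('r')(1), Mul(290, Function('p')(Function('O')(4), -22))) = Add(Add(Rational(-7, 9), Mul(Rational(1, 9), 1)), Mul(290, Mul(-2, -22))) = Add(Add(Rational(-7, 9), Rational(1, 9)), Mul(290, 44)) = Add(Rational(-2, 3), 12760) = Rational(38278, 3)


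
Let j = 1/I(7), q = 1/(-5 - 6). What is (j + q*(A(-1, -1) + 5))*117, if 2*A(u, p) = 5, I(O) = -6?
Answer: -1092/11 ≈ -99.273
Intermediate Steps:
q = -1/11 (q = 1/(-11) = -1/11 ≈ -0.090909)
A(u, p) = 5/2 (A(u, p) = (½)*5 = 5/2)
j = -⅙ (j = 1/(-6) = -⅙ ≈ -0.16667)
(j + q*(A(-1, -1) + 5))*117 = (-⅙ - (5/2 + 5)/11)*117 = (-⅙ - 1/11*15/2)*117 = (-⅙ - 15/22)*117 = -28/33*117 = -1092/11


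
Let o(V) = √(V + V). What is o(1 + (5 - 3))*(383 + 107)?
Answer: 490*√6 ≈ 1200.3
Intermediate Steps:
o(V) = √2*√V (o(V) = √(2*V) = √2*√V)
o(1 + (5 - 3))*(383 + 107) = (√2*√(1 + (5 - 3)))*(383 + 107) = (√2*√(1 + 2))*490 = (√2*√3)*490 = √6*490 = 490*√6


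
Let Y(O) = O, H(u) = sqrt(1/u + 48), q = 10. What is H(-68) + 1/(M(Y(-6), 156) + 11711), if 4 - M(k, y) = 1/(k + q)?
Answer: 4/46859 + sqrt(55471)/34 ≈ 6.9272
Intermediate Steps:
H(u) = sqrt(48 + 1/u)
M(k, y) = 4 - 1/(10 + k) (M(k, y) = 4 - 1/(k + 10) = 4 - 1/(10 + k))
H(-68) + 1/(M(Y(-6), 156) + 11711) = sqrt(48 + 1/(-68)) + 1/((39 + 4*(-6))/(10 - 6) + 11711) = sqrt(48 - 1/68) + 1/((39 - 24)/4 + 11711) = sqrt(3263/68) + 1/((1/4)*15 + 11711) = sqrt(55471)/34 + 1/(15/4 + 11711) = sqrt(55471)/34 + 1/(46859/4) = sqrt(55471)/34 + 4/46859 = 4/46859 + sqrt(55471)/34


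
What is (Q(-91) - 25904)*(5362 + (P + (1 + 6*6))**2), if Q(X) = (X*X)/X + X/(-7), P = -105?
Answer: -259456252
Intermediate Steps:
Q(X) = 6*X/7 (Q(X) = X**2/X + X*(-1/7) = X - X/7 = 6*X/7)
(Q(-91) - 25904)*(5362 + (P + (1 + 6*6))**2) = ((6/7)*(-91) - 25904)*(5362 + (-105 + (1 + 6*6))**2) = (-78 - 25904)*(5362 + (-105 + (1 + 36))**2) = -25982*(5362 + (-105 + 37)**2) = -25982*(5362 + (-68)**2) = -25982*(5362 + 4624) = -25982*9986 = -259456252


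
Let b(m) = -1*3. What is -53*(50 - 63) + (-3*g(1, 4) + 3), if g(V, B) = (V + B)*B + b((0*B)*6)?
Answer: 641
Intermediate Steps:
b(m) = -3
g(V, B) = -3 + B*(B + V) (g(V, B) = (V + B)*B - 3 = (B + V)*B - 3 = B*(B + V) - 3 = -3 + B*(B + V))
-53*(50 - 63) + (-3*g(1, 4) + 3) = -53*(50 - 63) + (-3*(-3 + 4² + 4*1) + 3) = -53*(-13) + (-3*(-3 + 16 + 4) + 3) = 689 + (-3*17 + 3) = 689 + (-51 + 3) = 689 - 48 = 641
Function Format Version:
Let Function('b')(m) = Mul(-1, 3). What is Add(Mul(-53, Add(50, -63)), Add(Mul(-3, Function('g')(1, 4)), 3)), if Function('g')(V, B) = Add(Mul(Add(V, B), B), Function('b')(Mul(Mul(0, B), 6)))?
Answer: 641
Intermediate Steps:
Function('b')(m) = -3
Function('g')(V, B) = Add(-3, Mul(B, Add(B, V))) (Function('g')(V, B) = Add(Mul(Add(V, B), B), -3) = Add(Mul(Add(B, V), B), -3) = Add(Mul(B, Add(B, V)), -3) = Add(-3, Mul(B, Add(B, V))))
Add(Mul(-53, Add(50, -63)), Add(Mul(-3, Function('g')(1, 4)), 3)) = Add(Mul(-53, Add(50, -63)), Add(Mul(-3, Add(-3, Pow(4, 2), Mul(4, 1))), 3)) = Add(Mul(-53, -13), Add(Mul(-3, Add(-3, 16, 4)), 3)) = Add(689, Add(Mul(-3, 17), 3)) = Add(689, Add(-51, 3)) = Add(689, -48) = 641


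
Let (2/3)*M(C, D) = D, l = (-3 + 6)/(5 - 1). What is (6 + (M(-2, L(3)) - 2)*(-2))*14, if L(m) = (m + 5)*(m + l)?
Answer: -1120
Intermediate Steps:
l = ¾ (l = 3/4 = 3*(¼) = ¾ ≈ 0.75000)
L(m) = (5 + m)*(¾ + m) (L(m) = (m + 5)*(m + ¾) = (5 + m)*(¾ + m))
M(C, D) = 3*D/2
(6 + (M(-2, L(3)) - 2)*(-2))*14 = (6 + (3*(15/4 + 3² + (23/4)*3)/2 - 2)*(-2))*14 = (6 + (3*(15/4 + 9 + 69/4)/2 - 2)*(-2))*14 = (6 + ((3/2)*30 - 2)*(-2))*14 = (6 + (45 - 2)*(-2))*14 = (6 + 43*(-2))*14 = (6 - 86)*14 = -80*14 = -1120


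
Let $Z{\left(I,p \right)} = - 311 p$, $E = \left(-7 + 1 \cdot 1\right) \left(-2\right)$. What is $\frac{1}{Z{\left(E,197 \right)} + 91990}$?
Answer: $\frac{1}{30723} \approx 3.2549 \cdot 10^{-5}$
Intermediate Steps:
$E = 12$ ($E = \left(-7 + 1\right) \left(-2\right) = \left(-6\right) \left(-2\right) = 12$)
$\frac{1}{Z{\left(E,197 \right)} + 91990} = \frac{1}{\left(-311\right) 197 + 91990} = \frac{1}{-61267 + 91990} = \frac{1}{30723}$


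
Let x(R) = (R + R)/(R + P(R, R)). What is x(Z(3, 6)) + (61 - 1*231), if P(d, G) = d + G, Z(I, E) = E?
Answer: -508/3 ≈ -169.33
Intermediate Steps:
P(d, G) = G + d
x(R) = ⅔ (x(R) = (R + R)/(R + (R + R)) = (2*R)/(R + 2*R) = (2*R)/((3*R)) = (2*R)*(1/(3*R)) = ⅔)
x(Z(3, 6)) + (61 - 1*231) = ⅔ + (61 - 1*231) = ⅔ + (61 - 231) = ⅔ - 170 = -508/3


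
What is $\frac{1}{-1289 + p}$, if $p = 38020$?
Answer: $\frac{1}{36731} \approx 2.7225 \cdot 10^{-5}$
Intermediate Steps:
$\frac{1}{-1289 + p} = \frac{1}{-1289 + 38020} = \frac{1}{36731}$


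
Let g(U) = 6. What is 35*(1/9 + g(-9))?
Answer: 1925/9 ≈ 213.89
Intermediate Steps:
35*(1/9 + g(-9)) = 35*(1/9 + 6) = 35*(⅑ + 6) = 35*(55/9) = 1925/9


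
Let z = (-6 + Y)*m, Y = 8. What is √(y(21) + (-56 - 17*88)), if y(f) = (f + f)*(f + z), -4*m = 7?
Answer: I*√817 ≈ 28.583*I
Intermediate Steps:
m = -7/4 (m = -¼*7 = -7/4 ≈ -1.7500)
z = -7/2 (z = (-6 + 8)*(-7/4) = 2*(-7/4) = -7/2 ≈ -3.5000)
y(f) = 2*f*(-7/2 + f) (y(f) = (f + f)*(f - 7/2) = (2*f)*(-7/2 + f) = 2*f*(-7/2 + f))
√(y(21) + (-56 - 17*88)) = √(21*(-7 + 2*21) + (-56 - 17*88)) = √(21*(-7 + 42) + (-56 - 1496)) = √(21*35 - 1552) = √(735 - 1552) = √(-817) = I*√817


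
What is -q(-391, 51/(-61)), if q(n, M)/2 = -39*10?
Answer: 780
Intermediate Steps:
q(n, M) = -780 (q(n, M) = 2*(-39*10) = 2*(-390) = -780)
-q(-391, 51/(-61)) = -1*(-780) = 780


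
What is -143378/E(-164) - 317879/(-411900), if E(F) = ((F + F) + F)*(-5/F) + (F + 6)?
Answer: 59112391267/71258700 ≈ 829.55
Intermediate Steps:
E(F) = -9 + F (E(F) = (2*F + F)*(-5/F) + (6 + F) = (3*F)*(-5/F) + (6 + F) = -15 + (6 + F) = -9 + F)
-143378/E(-164) - 317879/(-411900) = -143378/(-9 - 164) - 317879/(-411900) = -143378/(-173) - 317879*(-1/411900) = -143378*(-1/173) + 317879/411900 = 143378/173 + 317879/411900 = 59112391267/71258700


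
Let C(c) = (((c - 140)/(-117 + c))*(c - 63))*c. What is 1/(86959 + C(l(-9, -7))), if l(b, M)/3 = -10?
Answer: 49/4419091 ≈ 1.1088e-5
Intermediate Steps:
l(b, M) = -30 (l(b, M) = 3*(-10) = -30)
C(c) = c*(-140 + c)*(-63 + c)/(-117 + c) (C(c) = (((-140 + c)/(-117 + c))*(-63 + c))*c = ((-140 + c)*(-63 + c)/(-117 + c))*c = c*(-140 + c)*(-63 + c)/(-117 + c))
1/(86959 + C(l(-9, -7))) = 1/(86959 - 30*(8820 + (-30)² - 203*(-30))/(-117 - 30)) = 1/(86959 - 30*(8820 + 900 + 6090)/(-147)) = 1/(86959 - 30*(-1/147)*15810) = 1/(86959 + 158100/49) = 1/(4419091/49) = 49/4419091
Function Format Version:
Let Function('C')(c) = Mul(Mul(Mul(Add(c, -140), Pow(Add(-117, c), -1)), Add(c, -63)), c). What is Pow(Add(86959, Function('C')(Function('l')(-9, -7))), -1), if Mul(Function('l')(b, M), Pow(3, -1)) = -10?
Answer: Rational(49, 4419091) ≈ 1.1088e-5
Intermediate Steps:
Function('l')(b, M) = -30 (Function('l')(b, M) = Mul(3, -10) = -30)
Function('C')(c) = Mul(c, Pow(Add(-117, c), -1), Add(-140, c), Add(-63, c)) (Function('C')(c) = Mul(Mul(Mul(Add(-140, c), Pow(Add(-117, c), -1)), Add(-63, c)), c) = Mul(Mul(Mul(Pow(Add(-117, c), -1), Add(-140, c)), Add(-63, c)), c) = Mul(Mul(Pow(Add(-117, c), -1), Add(-140, c), Add(-63, c)), c) = Mul(c, Pow(Add(-117, c), -1), Add(-140, c), Add(-63, c)))
Pow(Add(86959, Function('C')(Function('l')(-9, -7))), -1) = Pow(Add(86959, Mul(-30, Pow(Add(-117, -30), -1), Add(8820, Pow(-30, 2), Mul(-203, -30)))), -1) = Pow(Add(86959, Mul(-30, Pow(-147, -1), Add(8820, 900, 6090))), -1) = Pow(Add(86959, Mul(-30, Rational(-1, 147), 15810)), -1) = Pow(Add(86959, Rational(158100, 49)), -1) = Pow(Rational(4419091, 49), -1) = Rational(49, 4419091)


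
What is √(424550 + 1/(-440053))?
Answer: 13*√486465575172313/440053 ≈ 651.58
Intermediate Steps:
√(424550 + 1/(-440053)) = √(424550 - 1/440053) = √(186824501149/440053) = 13*√486465575172313/440053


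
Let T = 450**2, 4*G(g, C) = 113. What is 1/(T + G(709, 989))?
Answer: 4/810113 ≈ 4.9376e-6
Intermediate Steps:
G(g, C) = 113/4 (G(g, C) = (1/4)*113 = 113/4)
T = 202500
1/(T + G(709, 989)) = 1/(202500 + 113/4) = 1/(810113/4) = 4/810113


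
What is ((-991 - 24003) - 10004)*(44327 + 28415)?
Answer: -2545824516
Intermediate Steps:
((-991 - 24003) - 10004)*(44327 + 28415) = (-24994 - 10004)*72742 = -34998*72742 = -2545824516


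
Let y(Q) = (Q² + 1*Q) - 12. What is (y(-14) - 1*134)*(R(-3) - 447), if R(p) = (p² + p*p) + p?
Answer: -15552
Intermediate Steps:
y(Q) = -12 + Q + Q² (y(Q) = (Q² + Q) - 12 = (Q + Q²) - 12 = -12 + Q + Q²)
R(p) = p + 2*p² (R(p) = (p² + p²) + p = 2*p² + p = p + 2*p²)
(y(-14) - 1*134)*(R(-3) - 447) = ((-12 - 14 + (-14)²) - 1*134)*(-3*(1 + 2*(-3)) - 447) = ((-12 - 14 + 196) - 134)*(-3*(1 - 6) - 447) = (170 - 134)*(-3*(-5) - 447) = 36*(15 - 447) = 36*(-432) = -15552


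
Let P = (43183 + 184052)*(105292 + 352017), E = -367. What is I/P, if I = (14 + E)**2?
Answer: 124609/103916610615 ≈ 1.1991e-6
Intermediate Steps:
I = 124609 (I = (14 - 367)**2 = (-353)**2 = 124609)
P = 103916610615 (P = 227235*457309 = 103916610615)
I/P = 124609/103916610615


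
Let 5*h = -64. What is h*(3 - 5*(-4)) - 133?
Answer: -2137/5 ≈ -427.40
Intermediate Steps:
h = -64/5 (h = (⅕)*(-64) = -64/5 ≈ -12.800)
h*(3 - 5*(-4)) - 133 = -64*(3 - 5*(-4))/5 - 133 = -64*(3 + 20)/5 - 133 = -64/5*23 - 133 = -1472/5 - 133 = -2137/5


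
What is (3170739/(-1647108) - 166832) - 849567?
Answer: -558040698277/549036 ≈ -1.0164e+6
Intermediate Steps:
(3170739/(-1647108) - 166832) - 849567 = (3170739*(-1/1647108) - 166832) - 849567 = (-1056913/549036 - 166832) - 849567 = -91597830865/549036 - 849567 = -558040698277/549036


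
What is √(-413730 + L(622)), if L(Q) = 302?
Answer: 2*I*√103357 ≈ 642.98*I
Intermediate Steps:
√(-413730 + L(622)) = √(-413730 + 302) = √(-413428) = 2*I*√103357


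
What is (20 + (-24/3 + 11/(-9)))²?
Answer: 9409/81 ≈ 116.16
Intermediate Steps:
(20 + (-24/3 + 11/(-9)))² = (20 + (-24*⅓ + 11*(-⅑)))² = (20 + (-8 - 11/9))² = (20 - 83/9)² = (97/9)² = 9409/81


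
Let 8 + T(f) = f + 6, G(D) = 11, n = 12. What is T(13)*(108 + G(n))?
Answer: 1309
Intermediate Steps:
T(f) = -2 + f (T(f) = -8 + (f + 6) = -8 + (6 + f) = -2 + f)
T(13)*(108 + G(n)) = (-2 + 13)*(108 + 11) = 11*119 = 1309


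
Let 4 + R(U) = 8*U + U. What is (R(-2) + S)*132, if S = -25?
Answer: -6204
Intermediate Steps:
R(U) = -4 + 9*U (R(U) = -4 + (8*U + U) = -4 + 9*U)
(R(-2) + S)*132 = ((-4 + 9*(-2)) - 25)*132 = ((-4 - 18) - 25)*132 = (-22 - 25)*132 = -47*132 = -6204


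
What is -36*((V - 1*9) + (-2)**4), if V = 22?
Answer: -1044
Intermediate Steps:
-36*((V - 1*9) + (-2)**4) = -36*((22 - 1*9) + (-2)**4) = -36*((22 - 9) + 16) = -36*(13 + 16) = -36*29 = -1044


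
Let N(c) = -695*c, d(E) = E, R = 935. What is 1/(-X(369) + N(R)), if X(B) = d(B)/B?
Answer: -1/649826 ≈ -1.5389e-6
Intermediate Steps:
X(B) = 1 (X(B) = B/B = 1)
1/(-X(369) + N(R)) = 1/(-1*1 - 695*935) = 1/(-1 - 649825) = 1/(-649826) = -1/649826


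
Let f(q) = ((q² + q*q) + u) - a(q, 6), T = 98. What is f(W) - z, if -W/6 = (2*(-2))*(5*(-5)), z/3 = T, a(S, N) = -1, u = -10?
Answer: 719697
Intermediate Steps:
z = 294 (z = 3*98 = 294)
W = -600 (W = -6*2*(-2)*5*(-5) = -(-24)*(-25) = -6*100 = -600)
f(q) = -9 + 2*q² (f(q) = ((q² + q*q) - 10) - 1*(-1) = ((q² + q²) - 10) + 1 = (2*q² - 10) + 1 = (-10 + 2*q²) + 1 = -9 + 2*q²)
f(W) - z = (-9 + 2*(-600)²) - 1*294 = (-9 + 2*360000) - 294 = (-9 + 720000) - 294 = 719991 - 294 = 719697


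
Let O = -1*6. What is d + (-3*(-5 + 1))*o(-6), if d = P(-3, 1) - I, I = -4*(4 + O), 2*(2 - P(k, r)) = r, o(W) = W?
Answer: -157/2 ≈ -78.500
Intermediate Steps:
P(k, r) = 2 - r/2
O = -6
I = 8 (I = -4*(4 - 6) = -4*(-2) = 8)
d = -13/2 (d = (2 - 1/2*1) - 1*8 = (2 - 1/2) - 8 = 3/2 - 8 = -13/2 ≈ -6.5000)
d + (-3*(-5 + 1))*o(-6) = -13/2 - 3*(-5 + 1)*(-6) = -13/2 - 3*(-4)*(-6) = -13/2 + 12*(-6) = -13/2 - 72 = -157/2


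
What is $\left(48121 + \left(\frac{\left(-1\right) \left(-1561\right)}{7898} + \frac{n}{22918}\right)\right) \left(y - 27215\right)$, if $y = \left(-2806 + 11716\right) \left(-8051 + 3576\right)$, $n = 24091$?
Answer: $- \frac{86885407024953762100}{45251591} \approx -1.9201 \cdot 10^{12}$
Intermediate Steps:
$y = -39872250$ ($y = 8910 \left(-4475\right) = -39872250$)
$\left(48121 + \left(\frac{\left(-1\right) \left(-1561\right)}{7898} + \frac{n}{22918}\right)\right) \left(y - 27215\right) = \left(48121 + \left(\frac{\left(-1\right) \left(-1561\right)}{7898} + \frac{24091}{22918}\right)\right) \left(-39872250 - 27215\right) = \left(48121 + \left(1561 \cdot \frac{1}{7898} + 24091 \cdot \frac{1}{22918}\right)\right) \left(-39899465\right) = \left(48121 + \left(\frac{1561}{7898} + \frac{24091}{22918}\right)\right) \left(-39899465\right) = \left(48121 + \frac{56511429}{45251591}\right) \left(-39899465\right) = \frac{2177608321940}{45251591} \left(-39899465\right) = - \frac{86885407024953762100}{45251591}$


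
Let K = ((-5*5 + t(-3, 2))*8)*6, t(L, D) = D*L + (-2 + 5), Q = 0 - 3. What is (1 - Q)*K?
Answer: -5376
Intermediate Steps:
Q = -3
t(L, D) = 3 + D*L (t(L, D) = D*L + 3 = 3 + D*L)
K = -1344 (K = ((-5*5 + (3 + 2*(-3)))*8)*6 = ((-25 + (3 - 6))*8)*6 = ((-25 - 3)*8)*6 = -28*8*6 = -224*6 = -1344)
(1 - Q)*K = (1 - 1*(-3))*(-1344) = (1 + 3)*(-1344) = 4*(-1344) = -5376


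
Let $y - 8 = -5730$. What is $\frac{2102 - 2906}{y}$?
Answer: $\frac{402}{2861} \approx 0.14051$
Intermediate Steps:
$y = -5722$ ($y = 8 - 5730 = -5722$)
$\frac{2102 - 2906}{y} = \frac{2102 - 2906}{-5722} = \left(2102 - 2906\right) \left(- \frac{1}{5722}\right) = \left(-804\right) \left(- \frac{1}{5722}\right) = \frac{402}{2861}$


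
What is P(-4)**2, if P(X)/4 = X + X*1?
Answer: 1024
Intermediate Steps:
P(X) = 8*X (P(X) = 4*(X + X*1) = 4*(X + X) = 4*(2*X) = 8*X)
P(-4)**2 = (8*(-4))**2 = (-32)**2 = 1024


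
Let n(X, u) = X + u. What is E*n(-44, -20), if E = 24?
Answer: -1536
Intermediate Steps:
E*n(-44, -20) = 24*(-44 - 20) = 24*(-64) = -1536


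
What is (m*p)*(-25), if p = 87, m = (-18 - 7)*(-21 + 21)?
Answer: 0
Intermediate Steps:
m = 0 (m = -25*0 = 0)
(m*p)*(-25) = (0*87)*(-25) = 0*(-25) = 0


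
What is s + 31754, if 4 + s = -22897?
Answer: 8853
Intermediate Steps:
s = -22901 (s = -4 - 22897 = -22901)
s + 31754 = -22901 + 31754 = 8853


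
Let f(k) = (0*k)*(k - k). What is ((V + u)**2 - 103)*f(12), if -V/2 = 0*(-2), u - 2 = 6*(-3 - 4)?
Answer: 0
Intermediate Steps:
f(k) = 0 (f(k) = 0*0 = 0)
u = -40 (u = 2 + 6*(-3 - 4) = 2 + 6*(-7) = 2 - 42 = -40)
V = 0 (V = -0*(-2) = -2*0 = 0)
((V + u)**2 - 103)*f(12) = ((0 - 40)**2 - 103)*0 = ((-40)**2 - 103)*0 = (1600 - 103)*0 = 1497*0 = 0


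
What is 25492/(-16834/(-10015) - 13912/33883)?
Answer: 4325205270770/215528871 ≈ 20068.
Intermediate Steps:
25492/(-16834/(-10015) - 13912/33883) = 25492/(-16834*(-1/10015) - 13912*1/33883) = 25492/(16834/10015 - 13912/33883) = 25492/(431057742/339338245) = 25492*(339338245/431057742) = 4325205270770/215528871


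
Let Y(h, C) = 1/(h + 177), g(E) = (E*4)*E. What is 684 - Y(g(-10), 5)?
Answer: 394667/577 ≈ 684.00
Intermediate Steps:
g(E) = 4*E² (g(E) = (4*E)*E = 4*E²)
Y(h, C) = 1/(177 + h)
684 - Y(g(-10), 5) = 684 - 1/(177 + 4*(-10)²) = 684 - 1/(177 + 4*100) = 684 - 1/(177 + 400) = 684 - 1/577 = 394667/577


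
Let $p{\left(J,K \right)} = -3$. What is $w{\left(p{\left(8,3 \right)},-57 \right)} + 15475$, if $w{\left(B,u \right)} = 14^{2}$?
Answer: $15671$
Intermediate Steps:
$w{\left(B,u \right)} = 196$
$w{\left(p{\left(8,3 \right)},-57 \right)} + 15475 = 196 + 15475 = 15671$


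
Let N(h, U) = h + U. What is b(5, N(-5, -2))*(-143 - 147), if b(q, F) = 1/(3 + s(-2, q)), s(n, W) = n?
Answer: -290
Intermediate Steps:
N(h, U) = U + h
b(q, F) = 1 (b(q, F) = 1/(3 - 2) = 1/1 = 1)
b(5, N(-5, -2))*(-143 - 147) = 1*(-143 - 147) = 1*(-290) = -290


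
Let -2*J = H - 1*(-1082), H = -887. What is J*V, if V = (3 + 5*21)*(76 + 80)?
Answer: -1642680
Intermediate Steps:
J = -195/2 (J = -(-887 - 1*(-1082))/2 = -(-887 + 1082)/2 = -½*195 = -195/2 ≈ -97.500)
V = 16848 (V = (3 + 105)*156 = 108*156 = 16848)
J*V = -195/2*16848 = -1642680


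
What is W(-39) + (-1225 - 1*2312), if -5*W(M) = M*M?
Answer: -19206/5 ≈ -3841.2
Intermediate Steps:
W(M) = -M²/5 (W(M) = -M*M/5 = -M²/5)
W(-39) + (-1225 - 1*2312) = -⅕*(-39)² + (-1225 - 1*2312) = -⅕*1521 + (-1225 - 2312) = -1521/5 - 3537 = -19206/5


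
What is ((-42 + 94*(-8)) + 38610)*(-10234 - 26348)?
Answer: -1383384912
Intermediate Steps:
((-42 + 94*(-8)) + 38610)*(-10234 - 26348) = ((-42 - 752) + 38610)*(-36582) = (-794 + 38610)*(-36582) = 37816*(-36582) = -1383384912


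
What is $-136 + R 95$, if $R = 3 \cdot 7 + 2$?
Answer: $2049$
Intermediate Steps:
$R = 23$ ($R = 21 + 2 = 23$)
$-136 + R 95 = -136 + 23 \cdot 95 = -136 + 2185 = 2049$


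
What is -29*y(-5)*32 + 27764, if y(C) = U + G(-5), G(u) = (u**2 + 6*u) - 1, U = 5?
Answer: 28692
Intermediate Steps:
G(u) = -1 + u**2 + 6*u
y(C) = -1 (y(C) = 5 + (-1 + (-5)**2 + 6*(-5)) = 5 + (-1 + 25 - 30) = 5 - 6 = -1)
-29*y(-5)*32 + 27764 = -29*(-1)*32 + 27764 = 29*32 + 27764 = 928 + 27764 = 28692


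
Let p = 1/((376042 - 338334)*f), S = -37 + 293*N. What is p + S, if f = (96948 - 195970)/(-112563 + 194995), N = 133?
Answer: 2595875619900/66677171 ≈ 38932.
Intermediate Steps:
f = -7073/5888 (f = -99022/82432 = -99022*1/82432 = -7073/5888 ≈ -1.2013)
S = 38932 (S = -37 + 293*133 = -37 + 38969 = 38932)
p = -1472/66677171 (p = 1/((376042 - 338334)*(-7073/5888)) = -5888/7073/37708 = (1/37708)*(-5888/7073) = -1472/66677171 ≈ -2.2077e-5)
p + S = -1472/66677171 + 38932 = 2595875619900/66677171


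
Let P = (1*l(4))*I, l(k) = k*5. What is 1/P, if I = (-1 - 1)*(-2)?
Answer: 1/80 ≈ 0.012500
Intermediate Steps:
l(k) = 5*k
I = 4 (I = -2*(-2) = 4)
P = 80 (P = (1*(5*4))*4 = (1*20)*4 = 20*4 = 80)
1/P = 1/80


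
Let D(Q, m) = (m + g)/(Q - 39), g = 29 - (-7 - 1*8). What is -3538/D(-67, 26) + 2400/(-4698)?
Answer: 146809462/27405 ≈ 5357.0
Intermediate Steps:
g = 44 (g = 29 - (-7 - 8) = 29 - 1*(-15) = 29 + 15 = 44)
D(Q, m) = (44 + m)/(-39 + Q) (D(Q, m) = (m + 44)/(Q - 39) = (44 + m)/(-39 + Q))
-3538/D(-67, 26) + 2400/(-4698) = -3538*(-39 - 67)/(44 + 26) + 2400/(-4698) = -3538/(70/(-106)) + 2400*(-1/4698) = -3538/((-1/106*70)) - 400/783 = -3538/(-35/53) - 400/783 = -3538*(-53/35) - 400/783 = 187514/35 - 400/783 = 146809462/27405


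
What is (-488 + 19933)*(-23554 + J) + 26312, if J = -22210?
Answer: -889854668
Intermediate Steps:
(-488 + 19933)*(-23554 + J) + 26312 = (-488 + 19933)*(-23554 - 22210) + 26312 = 19445*(-45764) + 26312 = -889880980 + 26312 = -889854668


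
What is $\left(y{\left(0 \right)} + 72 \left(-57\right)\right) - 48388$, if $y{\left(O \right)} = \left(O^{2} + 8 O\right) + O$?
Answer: $-52492$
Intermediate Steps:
$y{\left(O \right)} = O^{2} + 9 O$
$\left(y{\left(0 \right)} + 72 \left(-57\right)\right) - 48388 = \left(0 \left(9 + 0\right) + 72 \left(-57\right)\right) - 48388 = \left(0 \cdot 9 - 4104\right) - 48388 = \left(0 - 4104\right) - 48388 = -4104 - 48388 = -52492$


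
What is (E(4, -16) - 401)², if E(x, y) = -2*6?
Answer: 170569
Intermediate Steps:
E(x, y) = -12
(E(4, -16) - 401)² = (-12 - 401)² = (-413)² = 170569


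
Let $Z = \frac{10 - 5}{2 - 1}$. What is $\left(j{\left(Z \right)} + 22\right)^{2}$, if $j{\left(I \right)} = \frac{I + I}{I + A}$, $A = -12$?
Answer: $\frac{20736}{49} \approx 423.18$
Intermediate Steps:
$Z = 5$ ($Z = \frac{5}{1} = 5 \cdot 1 = 5$)
$j{\left(I \right)} = \frac{2 I}{-12 + I}$ ($j{\left(I \right)} = \frac{I + I}{I - 12} = \frac{2 I}{-12 + I}$)
$\left(j{\left(Z \right)} + 22\right)^{2} = \left(2 \cdot 5 \frac{1}{-12 + 5} + 22\right)^{2} = \left(2 \cdot 5 \frac{1}{-7} + 22\right)^{2} = \left(2 \cdot 5 \left(- \frac{1}{7}\right) + 22\right)^{2} = \left(- \frac{10}{7} + 22\right)^{2} = \left(\frac{144}{7}\right)^{2} = \frac{20736}{49}$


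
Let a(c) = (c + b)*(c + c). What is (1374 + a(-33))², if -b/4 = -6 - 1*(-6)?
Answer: 12616704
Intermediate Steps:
b = 0 (b = -4*(-6 - 1*(-6)) = -4*(-6 + 6) = -4*0 = 0)
a(c) = 2*c² (a(c) = (c + 0)*(c + c) = c*(2*c) = 2*c²)
(1374 + a(-33))² = (1374 + 2*(-33)²)² = (1374 + 2*1089)² = (1374 + 2178)² = 3552² = 12616704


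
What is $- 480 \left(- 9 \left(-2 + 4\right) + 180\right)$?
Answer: $-77760$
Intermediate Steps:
$- 480 \left(- 9 \left(-2 + 4\right) + 180\right) = - 480 \left(\left(-9\right) 2 + 180\right) = - 480 \left(-18 + 180\right) = \left(-480\right) 162 = -77760$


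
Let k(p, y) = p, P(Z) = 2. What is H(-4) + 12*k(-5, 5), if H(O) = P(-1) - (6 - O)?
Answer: -68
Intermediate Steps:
H(O) = -4 + O (H(O) = 2 - (6 - O) = 2 + (-6 + O) = -4 + O)
H(-4) + 12*k(-5, 5) = (-4 - 4) + 12*(-5) = -8 - 60 = -68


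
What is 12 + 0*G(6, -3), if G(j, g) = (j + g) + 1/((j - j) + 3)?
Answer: 12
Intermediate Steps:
G(j, g) = ⅓ + g + j (G(j, g) = (g + j) + 1/(0 + 3) = (g + j) + 1/3 = (g + j) + ⅓ = ⅓ + g + j)
12 + 0*G(6, -3) = 12 + 0*(⅓ - 3 + 6) = 12 + 0*(10/3) = 12 + 0 = 12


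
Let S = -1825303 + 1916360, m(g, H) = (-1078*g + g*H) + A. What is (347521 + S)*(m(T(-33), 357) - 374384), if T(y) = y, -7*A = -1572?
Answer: -153663007510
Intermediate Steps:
A = 1572/7 (A = -⅐*(-1572) = 1572/7 ≈ 224.57)
m(g, H) = 1572/7 - 1078*g + H*g (m(g, H) = (-1078*g + g*H) + 1572/7 = (-1078*g + H*g) + 1572/7 = 1572/7 - 1078*g + H*g)
S = 91057
(347521 + S)*(m(T(-33), 357) - 374384) = (347521 + 91057)*((1572/7 - 1078*(-33) + 357*(-33)) - 374384) = 438578*((1572/7 + 35574 - 11781) - 374384) = 438578*(168123/7 - 374384) = 438578*(-2452565/7) = -153663007510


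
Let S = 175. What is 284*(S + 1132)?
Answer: 371188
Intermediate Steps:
284*(S + 1132) = 284*(175 + 1132) = 284*1307 = 371188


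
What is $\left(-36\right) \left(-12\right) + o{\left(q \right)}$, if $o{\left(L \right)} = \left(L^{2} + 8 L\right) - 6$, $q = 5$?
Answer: $491$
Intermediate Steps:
$o{\left(L \right)} = -6 + L^{2} + 8 L$
$\left(-36\right) \left(-12\right) + o{\left(q \right)} = \left(-36\right) \left(-12\right) + \left(-6 + 5^{2} + 8 \cdot 5\right) = 432 + \left(-6 + 25 + 40\right) = 432 + 59 = 491$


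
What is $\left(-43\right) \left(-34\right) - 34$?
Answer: $1428$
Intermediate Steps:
$\left(-43\right) \left(-34\right) - 34 = 1462 - 34 = 1428$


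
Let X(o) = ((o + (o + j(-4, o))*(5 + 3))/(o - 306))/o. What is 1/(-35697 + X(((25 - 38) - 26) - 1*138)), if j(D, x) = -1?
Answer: -85491/3051773828 ≈ -2.8014e-5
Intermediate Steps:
X(o) = (-8 + 9*o)/(o*(-306 + o)) (X(o) = ((o + (o - 1)*(5 + 3))/(o - 306))/o = ((o + (-1 + o)*8)/(-306 + o))/o = ((o + (-8 + 8*o))/(-306 + o))/o = ((-8 + 9*o)/(-306 + o))/o = (-8 + 9*o)/(o*(-306 + o)))
1/(-35697 + X(((25 - 38) - 26) - 1*138)) = 1/(-35697 + (-8 + 9*(((25 - 38) - 26) - 1*138))/((((25 - 38) - 26) - 1*138)*(-306 + (((25 - 38) - 26) - 1*138)))) = 1/(-35697 + (-8 + 9*((-13 - 26) - 138))/(((-13 - 26) - 138)*(-306 + ((-13 - 26) - 138)))) = 1/(-35697 + (-8 + 9*(-39 - 138))/((-39 - 138)*(-306 + (-39 - 138)))) = 1/(-35697 + (-8 + 9*(-177))/((-177)*(-306 - 177))) = 1/(-35697 - 1/177*(-8 - 1593)/(-483)) = 1/(-35697 - 1/177*(-1/483)*(-1601)) = 1/(-35697 - 1601/85491) = 1/(-3051773828/85491) = -85491/3051773828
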